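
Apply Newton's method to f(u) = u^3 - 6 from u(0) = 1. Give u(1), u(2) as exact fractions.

u(1) = 8/3, u(2) = 593/288

f'(u) = 3u^2.
f(1) = -5, f'(1) = 3, so u(1) = 1 - (-5)/3 = 8/3.
f(8/3) = 350/27, f'(8/3) = 64/3, so u(2) = (8/3) - (350/27)/(64/3) = 593/288.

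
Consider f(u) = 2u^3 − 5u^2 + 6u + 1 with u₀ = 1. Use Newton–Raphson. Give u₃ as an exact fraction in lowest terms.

−1603/7843

f'(u) = 6u^2 − 10u + 6.
f(1) = 4, f'(1) = 2, so u₁ = 1 − 4/2 = −1.
f(−1) = −12, f'(−1) = 22, so u₂ = (−1) − (−12)/22 = −5/11.
f(−5/11) = −3924/1331, f'(−5/11) = 1426/121, so u₃ = (−5/11) − (−3924/1331)/(1426/121) = −1603/7843.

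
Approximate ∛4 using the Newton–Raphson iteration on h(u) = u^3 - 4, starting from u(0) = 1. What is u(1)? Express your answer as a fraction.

h'(u) = 3u^2.
h(1) = -3, h'(1) = 3, so u(1) = 1 - (-3)/3 = 2.

2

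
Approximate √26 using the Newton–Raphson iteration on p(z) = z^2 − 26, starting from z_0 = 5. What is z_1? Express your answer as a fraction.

p'(z) = 2z.
p(5) = −1, p'(5) = 10, so z_1 = 5 − (−1)/10 = 51/10.

51/10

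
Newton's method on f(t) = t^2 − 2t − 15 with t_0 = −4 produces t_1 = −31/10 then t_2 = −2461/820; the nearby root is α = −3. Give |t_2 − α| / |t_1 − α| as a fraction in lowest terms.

1/82

t_1 − α = −31/10 − (−3) = −31/10 + 3 = −1/10, so |t_1 − α| = 1/10.
t_2 − α = −2461/820 − (−3) = −2461/820 + 3 = −1/820, so |t_2 − α| = 1/820.
Ratio = (1/820) / (1/10) = 1/82.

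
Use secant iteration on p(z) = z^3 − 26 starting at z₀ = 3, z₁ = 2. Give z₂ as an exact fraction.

56/19

p(3) = 1, p(2) = −18. z₂ = 2 − (−18)·(2 − 3)/((−18) − 1) = 56/19.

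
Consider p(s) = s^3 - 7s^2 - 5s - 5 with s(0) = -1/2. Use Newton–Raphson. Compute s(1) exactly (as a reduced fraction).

p'(s) = 3s^2 - 14s - 5.
p(-1/2) = -35/8, p'(-1/2) = 11/4, so s(1) = (-1/2) - (-35/8)/(11/4) = 12/11.

12/11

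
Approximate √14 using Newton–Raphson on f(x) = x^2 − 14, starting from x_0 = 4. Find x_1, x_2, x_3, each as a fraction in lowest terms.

f'(x) = 2x.
f(4) = 2, f'(4) = 8, so x_1 = 4 − 2/8 = 15/4.
f(15/4) = 1/16, f'(15/4) = 15/2, so x_2 = (15/4) − (1/16)/(15/2) = 449/120.
f(449/120) = 1/14400, f'(449/120) = 449/60, so x_3 = (449/120) − (1/14400)/(449/60) = 403201/107760.

x_1 = 15/4, x_2 = 449/120, x_3 = 403201/107760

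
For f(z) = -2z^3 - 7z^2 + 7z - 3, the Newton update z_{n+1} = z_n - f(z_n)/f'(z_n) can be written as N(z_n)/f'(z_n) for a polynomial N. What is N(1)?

f'(z) = -6z^2 - 14z + 7.
N(z) = z·f'(z) - f(z) = z·(-6z^2 - 14z + 7) - (-2z^3 - 7z^2 + 7z - 3) = -4z^3 - 7z^2 + 3.
N(1) = -8.

-8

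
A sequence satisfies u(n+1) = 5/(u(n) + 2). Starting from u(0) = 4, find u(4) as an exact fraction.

320/213

u(1) = 5/(4 + 2) = 5/6.
u(2) = 5/(5/6 + 2) = 30/17.
u(3) = 5/(30/17 + 2) = 85/64.
u(4) = 5/(85/64 + 2) = 320/213.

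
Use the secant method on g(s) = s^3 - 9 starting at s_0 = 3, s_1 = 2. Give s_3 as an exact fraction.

9255/4447

g(3) = 18, g(2) = -1. s_2 = 2 - (-1)·(2 - 3)/((-1) - 18) = 39/19.
g(2) = -1, g(39/19) = -2412/6859. s_3 = (39/19) - (-2412/6859)·((39/19) - 2)/((-2412/6859) - (-1)) = 9255/4447.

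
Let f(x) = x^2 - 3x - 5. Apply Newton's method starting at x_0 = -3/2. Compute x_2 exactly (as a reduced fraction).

f'(x) = 2x - 3.
f(-3/2) = 7/4, f'(-3/2) = -6, so x_1 = (-3/2) - (7/4)/(-6) = -29/24.
f(-29/24) = 49/576, f'(-29/24) = -65/12, so x_2 = (-29/24) - (49/576)/(-65/12) = -3721/3120.

-3721/3120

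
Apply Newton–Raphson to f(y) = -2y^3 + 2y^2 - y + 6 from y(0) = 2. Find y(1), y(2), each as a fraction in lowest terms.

f'(y) = -6y^2 + 4y - 1.
f(2) = -4, f'(2) = -17, so y(1) = 2 - (-4)/(-17) = 30/17.
f(30/17) = -2592/4913, f'(30/17) = -3649/289, so y(2) = (30/17) - (-2592/4913)/(-3649/289) = 106878/62033.

y(1) = 30/17, y(2) = 106878/62033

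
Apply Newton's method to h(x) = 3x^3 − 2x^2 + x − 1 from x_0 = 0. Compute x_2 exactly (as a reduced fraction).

h'(x) = 9x^2 − 4x + 1.
h(0) = −1, h'(0) = 1, so x_1 = 0 − (−1)/1 = 1.
h(1) = 1, h'(1) = 6, so x_2 = 1 − 1/6 = 5/6.

5/6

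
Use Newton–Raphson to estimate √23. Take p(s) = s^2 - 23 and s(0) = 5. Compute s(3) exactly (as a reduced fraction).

2649601/552480

p'(s) = 2s.
p(5) = 2, p'(5) = 10, so s(1) = 5 - 2/10 = 24/5.
p(24/5) = 1/25, p'(24/5) = 48/5, so s(2) = (24/5) - (1/25)/(48/5) = 1151/240.
p(1151/240) = 1/57600, p'(1151/240) = 1151/120, so s(3) = (1151/240) - (1/57600)/(1151/120) = 2649601/552480.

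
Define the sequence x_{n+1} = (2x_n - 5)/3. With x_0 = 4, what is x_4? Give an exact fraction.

x_1 = (2·4 - 5)/3 = 1.
x_2 = (2·1 - 5)/3 = -1.
x_3 = (2·(-1) - 5)/3 = -7/3.
x_4 = (2·(-7/3) - 5)/3 = -29/9.

-29/9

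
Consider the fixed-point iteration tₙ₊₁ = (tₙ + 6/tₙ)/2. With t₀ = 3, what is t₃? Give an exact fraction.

t₁ = (3 + 6/3)/2 = 5/2.
t₂ = (5/2 + 6/(5/2))/2 = 49/20.
t₃ = (49/20 + 6/(49/20))/2 = 4801/1960.

4801/1960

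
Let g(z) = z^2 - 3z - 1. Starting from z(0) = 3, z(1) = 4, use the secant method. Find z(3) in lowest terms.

56/17

g(3) = -1, g(4) = 3. z(2) = 4 - 3·(4 - 3)/(3 - (-1)) = 13/4.
g(4) = 3, g(13/4) = -3/16. z(3) = (13/4) - (-3/16)·((13/4) - 4)/((-3/16) - 3) = 56/17.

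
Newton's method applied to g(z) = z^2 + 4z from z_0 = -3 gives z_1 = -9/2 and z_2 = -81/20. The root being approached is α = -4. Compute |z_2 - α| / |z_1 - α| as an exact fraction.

1/10

z_1 - α = -9/2 - (-4) = -9/2 + 4 = -1/2, so |z_1 - α| = 1/2.
z_2 - α = -81/20 - (-4) = -81/20 + 4 = -1/20, so |z_2 - α| = 1/20.
Ratio = (1/20) / (1/2) = 1/10.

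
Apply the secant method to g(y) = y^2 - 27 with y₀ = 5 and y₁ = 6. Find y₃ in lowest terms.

213/41

g(5) = -2, g(6) = 9. y₂ = 6 - 9·(6 - 5)/(9 - (-2)) = 57/11.
g(6) = 9, g(57/11) = -18/121. y₃ = (57/11) - (-18/121)·((57/11) - 6)/((-18/121) - 9) = 213/41.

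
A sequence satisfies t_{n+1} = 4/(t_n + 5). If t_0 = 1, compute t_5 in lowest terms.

t_1 = 4/(1 + 5) = 2/3.
t_2 = 4/(2/3 + 5) = 12/17.
t_3 = 4/(12/17 + 5) = 68/97.
t_4 = 4/(68/97 + 5) = 388/553.
t_5 = 4/(388/553 + 5) = 2212/3153.

2212/3153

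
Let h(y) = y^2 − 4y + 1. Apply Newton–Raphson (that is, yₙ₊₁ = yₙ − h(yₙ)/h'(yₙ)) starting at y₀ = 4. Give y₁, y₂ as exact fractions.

y₁ = 15/4, y₂ = 209/56

h'(y) = 2y − 4.
h(4) = 1, h'(4) = 4, so y₁ = 4 − 1/4 = 15/4.
h(15/4) = 1/16, h'(15/4) = 7/2, so y₂ = (15/4) − (1/16)/(7/2) = 209/56.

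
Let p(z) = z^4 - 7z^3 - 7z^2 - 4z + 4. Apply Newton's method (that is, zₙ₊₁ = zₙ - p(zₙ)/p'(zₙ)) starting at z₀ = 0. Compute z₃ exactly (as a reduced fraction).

407432/838005

p'(z) = 4z^3 - 21z^2 - 14z - 4.
p(0) = 4, p'(0) = -4, so z₁ = 0 - 4/(-4) = 1.
p(1) = -13, p'(1) = -35, so z₂ = 1 - (-13)/(-35) = 22/35.
p(22/35) = -4295304/1500625, p'(22/35) = -861948/42875, so z₃ = (22/35) - (-4295304/1500625)/(-861948/42875) = 407432/838005.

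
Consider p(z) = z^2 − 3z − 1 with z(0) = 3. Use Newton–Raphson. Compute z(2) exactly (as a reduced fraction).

p'(z) = 2z − 3.
p(3) = −1, p'(3) = 3, so z(1) = 3 − (−1)/3 = 10/3.
p(10/3) = 1/9, p'(10/3) = 11/3, so z(2) = (10/3) − (1/9)/(11/3) = 109/33.

109/33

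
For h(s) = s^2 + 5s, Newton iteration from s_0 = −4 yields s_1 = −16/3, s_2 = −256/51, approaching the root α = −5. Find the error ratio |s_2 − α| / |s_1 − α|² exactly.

3/17

s_1 − α = −16/3 − (−5) = −16/3 + 5 = −1/3, so |s_1 − α| = 1/3.
s_2 − α = −256/51 − (−5) = −256/51 + 5 = −1/51, so |s_2 − α| = 1/51.
|s_1 − α|² = 1/9.
Ratio = (1/51) / (1/9) = 3/17.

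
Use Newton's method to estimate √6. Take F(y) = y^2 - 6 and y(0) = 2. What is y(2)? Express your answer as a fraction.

49/20

F'(y) = 2y.
F(2) = -2, F'(2) = 4, so y(1) = 2 - (-2)/4 = 5/2.
F(5/2) = 1/4, F'(5/2) = 5, so y(2) = (5/2) - (1/4)/5 = 49/20.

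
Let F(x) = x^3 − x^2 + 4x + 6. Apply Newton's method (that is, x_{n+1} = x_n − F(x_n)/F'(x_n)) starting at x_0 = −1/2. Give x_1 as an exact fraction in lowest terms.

−26/23

F'(x) = 3x^2 − 2x + 4.
F(−1/2) = 29/8, F'(−1/2) = 23/4, so x_1 = (−1/2) − (29/8)/(23/4) = −26/23.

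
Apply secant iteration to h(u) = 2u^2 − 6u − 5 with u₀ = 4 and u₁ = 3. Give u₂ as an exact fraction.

29/8

h(4) = 3, h(3) = −5. u₂ = 3 − (−5)·(3 − 4)/((−5) − 3) = 29/8.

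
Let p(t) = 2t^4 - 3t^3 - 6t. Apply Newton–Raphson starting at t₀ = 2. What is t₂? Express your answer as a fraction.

p'(t) = 8t^3 - 9t^2 - 6.
p(2) = -4, p'(2) = 22, so t₁ = 2 - (-4)/22 = 24/11.
p(24/11) = 15696/14641, p'(24/11) = 45582/1331, so t₂ = (24/11) - (15696/14641)/(45582/1331) = 179712/83567.

179712/83567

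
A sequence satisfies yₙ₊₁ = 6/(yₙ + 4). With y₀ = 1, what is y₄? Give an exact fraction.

y₁ = 6/(1 + 4) = 6/5.
y₂ = 6/(6/5 + 4) = 15/13.
y₃ = 6/(15/13 + 4) = 78/67.
y₄ = 6/(78/67 + 4) = 201/173.

201/173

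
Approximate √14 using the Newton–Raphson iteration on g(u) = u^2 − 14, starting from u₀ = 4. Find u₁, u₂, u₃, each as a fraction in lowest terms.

u₁ = 15/4, u₂ = 449/120, u₃ = 403201/107760

g'(u) = 2u.
g(4) = 2, g'(4) = 8, so u₁ = 4 − 2/8 = 15/4.
g(15/4) = 1/16, g'(15/4) = 15/2, so u₂ = (15/4) − (1/16)/(15/2) = 449/120.
g(449/120) = 1/14400, g'(449/120) = 449/60, so u₃ = (449/120) − (1/14400)/(449/60) = 403201/107760.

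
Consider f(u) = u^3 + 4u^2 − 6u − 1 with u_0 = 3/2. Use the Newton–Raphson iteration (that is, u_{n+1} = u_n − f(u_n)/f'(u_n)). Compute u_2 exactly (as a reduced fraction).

f'(u) = 3u^2 + 8u − 6.
f(3/2) = 19/8, f'(3/2) = 51/4, so u_1 = (3/2) − (19/8)/(51/4) = 67/51.
f(67/51) = 38266/132651, f'(67/51) = 8399/867, so u_2 = (67/51) − (38266/132651)/(8399/867) = 1649933/1285047.

1649933/1285047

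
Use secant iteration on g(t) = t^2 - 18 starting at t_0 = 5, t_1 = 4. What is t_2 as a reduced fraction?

g(5) = 7, g(4) = -2. t_2 = 4 - (-2)·(4 - 5)/((-2) - 7) = 38/9.

38/9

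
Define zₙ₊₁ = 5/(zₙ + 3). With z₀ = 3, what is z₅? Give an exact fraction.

z₁ = 5/(3 + 3) = 5/6.
z₂ = 5/(5/6 + 3) = 30/23.
z₃ = 5/(30/23 + 3) = 115/99.
z₄ = 5/(115/99 + 3) = 495/412.
z₅ = 5/(495/412 + 3) = 2060/1731.

2060/1731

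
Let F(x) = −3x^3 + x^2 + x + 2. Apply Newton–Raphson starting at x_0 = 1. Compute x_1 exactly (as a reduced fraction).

F'(x) = −9x^2 + 2x + 1.
F(1) = 1, F'(1) = −6, so x_1 = 1 − 1/(−6) = 7/6.

7/6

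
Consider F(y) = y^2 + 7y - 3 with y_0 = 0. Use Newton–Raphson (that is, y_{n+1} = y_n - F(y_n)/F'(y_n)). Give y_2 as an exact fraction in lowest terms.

156/385

F'(y) = 2y + 7.
F(0) = -3, F'(0) = 7, so y_1 = 0 - (-3)/7 = 3/7.
F(3/7) = 9/49, F'(3/7) = 55/7, so y_2 = (3/7) - (9/49)/(55/7) = 156/385.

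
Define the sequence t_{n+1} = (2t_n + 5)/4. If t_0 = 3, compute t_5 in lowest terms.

t_1 = (2·3 + 5)/4 = 11/4.
t_2 = (2·(11/4) + 5)/4 = 21/8.
t_3 = (2·(21/8) + 5)/4 = 41/16.
t_4 = (2·(41/16) + 5)/4 = 81/32.
t_5 = (2·(81/32) + 5)/4 = 161/64.

161/64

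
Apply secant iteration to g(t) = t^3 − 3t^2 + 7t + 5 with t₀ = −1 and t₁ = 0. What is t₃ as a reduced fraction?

−605/1037

g(−1) = −6, g(0) = 5. t₂ = 0 − 5·(0 − (−1))/(5 − (−6)) = −5/11.
g(0) = 5, g(−5/11) = 1470/1331. t₃ = (−5/11) − (1470/1331)·((−5/11) − 0)/((1470/1331) − 5) = −605/1037.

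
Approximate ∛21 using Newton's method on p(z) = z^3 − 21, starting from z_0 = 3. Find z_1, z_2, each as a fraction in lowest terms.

p'(z) = 3z^2.
p(3) = 6, p'(3) = 27, so z_1 = 3 − 6/27 = 25/9.
p(25/9) = 316/729, p'(25/9) = 625/27, so z_2 = (25/9) − (316/729)/(625/27) = 46559/16875.

z_1 = 25/9, z_2 = 46559/16875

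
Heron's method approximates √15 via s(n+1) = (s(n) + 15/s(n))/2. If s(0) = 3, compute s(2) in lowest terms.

s(1) = (3 + 15/3)/2 = 4.
s(2) = (4 + 15/4)/2 = 31/8.

31/8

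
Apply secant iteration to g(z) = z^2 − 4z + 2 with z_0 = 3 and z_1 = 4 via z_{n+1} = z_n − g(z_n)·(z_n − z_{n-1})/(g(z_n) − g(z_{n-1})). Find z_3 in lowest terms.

17/5

g(3) = −1, g(4) = 2. z_2 = 4 − 2·(4 − 3)/(2 − (−1)) = 10/3.
g(4) = 2, g(10/3) = −2/9. z_3 = (10/3) − (−2/9)·((10/3) − 4)/((−2/9) − 2) = 17/5.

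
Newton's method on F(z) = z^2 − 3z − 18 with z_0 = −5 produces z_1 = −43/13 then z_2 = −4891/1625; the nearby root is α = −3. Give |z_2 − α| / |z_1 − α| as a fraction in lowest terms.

z_1 − α = −43/13 − (−3) = −43/13 + 3 = −4/13, so |z_1 − α| = 4/13.
z_2 − α = −4891/1625 − (−3) = −4891/1625 + 3 = −16/1625, so |z_2 − α| = 16/1625.
Ratio = (16/1625) / (4/13) = 4/125.

4/125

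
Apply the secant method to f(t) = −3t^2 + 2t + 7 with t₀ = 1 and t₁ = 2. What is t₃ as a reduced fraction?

127/67

f(1) = 6, f(2) = −1. t₂ = 2 − (−1)·(2 − 1)/((−1) − 6) = 13/7.
f(2) = −1, f(13/7) = 18/49. t₃ = (13/7) − (18/49)·((13/7) − 2)/((18/49) − (−1)) = 127/67.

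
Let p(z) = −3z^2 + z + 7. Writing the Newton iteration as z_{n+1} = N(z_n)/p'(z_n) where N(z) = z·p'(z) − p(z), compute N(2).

−19

p'(z) = −6z + 1.
N(z) = z·p'(z) − p(z) = z·(−6z + 1) − (−3z^2 + z + 7) = −3z^2 − 7.
N(2) = −19.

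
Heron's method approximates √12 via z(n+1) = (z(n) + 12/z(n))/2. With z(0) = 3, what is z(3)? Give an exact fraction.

18817/5432

z(1) = (3 + 12/3)/2 = 7/2.
z(2) = (7/2 + 12/(7/2))/2 = 97/28.
z(3) = (97/28 + 12/(97/28))/2 = 18817/5432.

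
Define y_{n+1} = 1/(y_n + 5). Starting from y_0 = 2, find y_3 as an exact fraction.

y_1 = 1/(2 + 5) = 1/7.
y_2 = 1/(1/7 + 5) = 7/36.
y_3 = 1/(7/36 + 5) = 36/187.

36/187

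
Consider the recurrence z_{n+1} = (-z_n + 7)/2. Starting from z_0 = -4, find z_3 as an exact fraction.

25/8

z_1 = (-(-4) + 7)/2 = 11/2.
z_2 = (-(11/2) + 7)/2 = 3/4.
z_3 = (-(3/4) + 7)/2 = 25/8.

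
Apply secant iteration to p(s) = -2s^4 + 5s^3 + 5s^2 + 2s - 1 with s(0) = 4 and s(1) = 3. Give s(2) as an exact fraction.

407/128

p(4) = -105, p(3) = 23. s(2) = 3 - 23·(3 - 4)/(23 - (-105)) = 407/128.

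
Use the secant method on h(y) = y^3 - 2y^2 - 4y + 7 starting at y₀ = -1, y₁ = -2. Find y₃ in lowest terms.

h(-1) = 8, h(-2) = -1. y₂ = (-2) - (-1)·((-2) - (-1))/((-1) - 8) = -17/9.
h(-2) = -1, h(-17/9) = 496/729. y₃ = (-17/9) - (496/729)·((-17/9) - (-2))/((496/729) - (-1)) = -2369/1225.

-2369/1225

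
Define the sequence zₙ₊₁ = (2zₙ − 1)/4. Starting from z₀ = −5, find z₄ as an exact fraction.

−25/32

z₁ = (2·(−5) − 1)/4 = −11/4.
z₂ = (2·(−11/4) − 1)/4 = −13/8.
z₃ = (2·(−13/8) − 1)/4 = −17/16.
z₄ = (2·(−17/16) − 1)/4 = −25/32.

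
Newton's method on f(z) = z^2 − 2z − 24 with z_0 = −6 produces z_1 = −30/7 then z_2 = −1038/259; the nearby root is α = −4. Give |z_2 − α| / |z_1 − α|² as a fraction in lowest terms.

z_1 − α = −30/7 − (−4) = −30/7 + 4 = −2/7, so |z_1 − α| = 2/7.
z_2 − α = −1038/259 − (−4) = −1038/259 + 4 = −2/259, so |z_2 − α| = 2/259.
|z_1 − α|² = 4/49.
Ratio = (2/259) / (4/49) = 7/74.

7/74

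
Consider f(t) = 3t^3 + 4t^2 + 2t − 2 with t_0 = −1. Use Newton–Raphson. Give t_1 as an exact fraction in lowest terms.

f'(t) = 9t^2 + 8t + 2.
f(−1) = −3, f'(−1) = 3, so t_1 = (−1) − (−3)/3 = 0.

0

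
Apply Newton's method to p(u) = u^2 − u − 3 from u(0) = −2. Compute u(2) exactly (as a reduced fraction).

−124/95

p'(u) = 2u − 1.
p(−2) = 3, p'(−2) = −5, so u(1) = (−2) − 3/(−5) = −7/5.
p(−7/5) = 9/25, p'(−7/5) = −19/5, so u(2) = (−7/5) − (9/25)/(−19/5) = −124/95.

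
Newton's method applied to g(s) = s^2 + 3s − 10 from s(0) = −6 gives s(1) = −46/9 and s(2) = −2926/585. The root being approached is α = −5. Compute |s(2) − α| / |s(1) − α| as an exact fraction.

1/65

s(1) − α = −46/9 − (−5) = −46/9 + 5 = −1/9, so |s(1) − α| = 1/9.
s(2) − α = −2926/585 − (−5) = −2926/585 + 5 = −1/585, so |s(2) − α| = 1/585.
Ratio = (1/585) / (1/9) = 1/65.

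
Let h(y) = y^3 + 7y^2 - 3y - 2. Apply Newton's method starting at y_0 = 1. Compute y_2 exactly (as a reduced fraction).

h'(y) = 3y^2 + 14y - 3.
h(1) = 3, h'(1) = 14, so y_1 = 1 - 3/14 = 11/14.
h(11/14) = 1233/2744, h'(11/14) = 1931/196, so y_2 = (11/14) - (1233/2744)/(1931/196) = 10004/13517.

10004/13517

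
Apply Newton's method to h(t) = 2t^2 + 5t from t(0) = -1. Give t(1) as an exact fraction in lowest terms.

2

h'(t) = 4t + 5.
h(-1) = -3, h'(-1) = 1, so t(1) = (-1) - (-3)/1 = 2.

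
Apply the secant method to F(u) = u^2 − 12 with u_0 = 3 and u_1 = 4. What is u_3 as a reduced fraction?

F(3) = −3, F(4) = 4. u_2 = 4 − 4·(4 − 3)/(4 − (−3)) = 24/7.
F(4) = 4, F(24/7) = −12/49. u_3 = (24/7) − (−12/49)·((24/7) − 4)/((−12/49) − 4) = 45/13.

45/13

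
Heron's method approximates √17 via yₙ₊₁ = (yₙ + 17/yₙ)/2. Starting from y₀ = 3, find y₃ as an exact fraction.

25889/6279

y₁ = (3 + 17/3)/2 = 13/3.
y₂ = (13/3 + 17/(13/3))/2 = 161/39.
y₃ = (161/39 + 17/(161/39))/2 = 25889/6279.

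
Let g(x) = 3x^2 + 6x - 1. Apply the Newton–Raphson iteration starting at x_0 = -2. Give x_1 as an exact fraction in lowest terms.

-13/6

g'(x) = 6x + 6.
g(-2) = -1, g'(-2) = -6, so x_1 = (-2) - (-1)/(-6) = -13/6.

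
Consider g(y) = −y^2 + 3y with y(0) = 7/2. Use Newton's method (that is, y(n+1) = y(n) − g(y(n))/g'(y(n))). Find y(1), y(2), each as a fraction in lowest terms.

g'(y) = −2y + 3.
g(7/2) = −7/4, g'(7/2) = −4, so y(1) = (7/2) − (−7/4)/(−4) = 49/16.
g(49/16) = −49/256, g'(49/16) = −25/8, so y(2) = (49/16) − (−49/256)/(−25/8) = 2401/800.

y(1) = 49/16, y(2) = 2401/800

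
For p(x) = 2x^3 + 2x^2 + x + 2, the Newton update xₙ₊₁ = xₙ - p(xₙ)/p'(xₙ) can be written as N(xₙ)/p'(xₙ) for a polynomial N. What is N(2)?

38

p'(x) = 6x^2 + 4x + 1.
N(x) = x·p'(x) - p(x) = x·(6x^2 + 4x + 1) - (2x^3 + 2x^2 + x + 2) = 4x^3 + 2x^2 - 2.
N(2) = 38.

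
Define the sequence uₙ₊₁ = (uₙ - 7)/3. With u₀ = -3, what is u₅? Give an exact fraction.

u₁ = ((-3) - 7)/3 = -10/3.
u₂ = ((-10/3) - 7)/3 = -31/9.
u₃ = ((-31/9) - 7)/3 = -94/27.
u₄ = ((-94/27) - 7)/3 = -283/81.
u₅ = ((-283/81) - 7)/3 = -850/243.

-850/243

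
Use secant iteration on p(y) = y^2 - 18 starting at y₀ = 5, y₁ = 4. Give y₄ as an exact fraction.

p(5) = 7, p(4) = -2. y₂ = 4 - (-2)·(4 - 5)/((-2) - 7) = 38/9.
p(4) = -2, p(38/9) = -14/81. y₃ = (38/9) - (-14/81)·((38/9) - 4)/((-14/81) - (-2)) = 157/37.
p(38/9) = -14/81, p(157/37) = 7/1369. y₄ = (157/37) - (7/1369)·((157/37) - (38/9))/((7/1369) - (-14/81)) = 11960/2819.

11960/2819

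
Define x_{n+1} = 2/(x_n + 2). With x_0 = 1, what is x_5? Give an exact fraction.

30/41

x_1 = 2/(1 + 2) = 2/3.
x_2 = 2/(2/3 + 2) = 3/4.
x_3 = 2/(3/4 + 2) = 8/11.
x_4 = 2/(8/11 + 2) = 11/15.
x_5 = 2/(11/15 + 2) = 30/41.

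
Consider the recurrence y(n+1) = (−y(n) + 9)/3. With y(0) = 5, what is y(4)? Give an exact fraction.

y(1) = (−5 + 9)/3 = 4/3.
y(2) = (−(4/3) + 9)/3 = 23/9.
y(3) = (−(23/9) + 9)/3 = 58/27.
y(4) = (−(58/27) + 9)/3 = 185/81.

185/81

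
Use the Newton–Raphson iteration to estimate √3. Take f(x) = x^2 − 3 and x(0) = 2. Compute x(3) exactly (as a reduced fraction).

f'(x) = 2x.
f(2) = 1, f'(2) = 4, so x(1) = 2 − 1/4 = 7/4.
f(7/4) = 1/16, f'(7/4) = 7/2, so x(2) = (7/4) − (1/16)/(7/2) = 97/56.
f(97/56) = 1/3136, f'(97/56) = 97/28, so x(3) = (97/56) − (1/3136)/(97/28) = 18817/10864.

18817/10864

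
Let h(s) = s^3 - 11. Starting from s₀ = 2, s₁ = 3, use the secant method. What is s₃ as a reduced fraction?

16025/7267

h(2) = -3, h(3) = 16. s₂ = 3 - 16·(3 - 2)/(16 - (-3)) = 41/19.
h(3) = 16, h(41/19) = -6528/6859. s₃ = (41/19) - (-6528/6859)·((41/19) - 3)/((-6528/6859) - 16) = 16025/7267.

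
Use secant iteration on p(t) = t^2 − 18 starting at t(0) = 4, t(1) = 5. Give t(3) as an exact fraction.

p(4) = −2, p(5) = 7. t(2) = 5 − 7·(5 − 4)/(7 − (−2)) = 38/9.
p(5) = 7, p(38/9) = −14/81. t(3) = (38/9) − (−14/81)·((38/9) − 5)/((−14/81) − 7) = 352/83.

352/83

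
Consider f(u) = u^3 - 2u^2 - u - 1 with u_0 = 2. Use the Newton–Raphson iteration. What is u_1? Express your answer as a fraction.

3

f'(u) = 3u^2 - 4u - 1.
f(2) = -3, f'(2) = 3, so u_1 = 2 - (-3)/3 = 3.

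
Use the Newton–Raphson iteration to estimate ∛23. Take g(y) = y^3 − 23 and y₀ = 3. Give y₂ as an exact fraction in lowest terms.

1365775/480249

g'(y) = 3y^2.
g(3) = 4, g'(3) = 27, so y₁ = 3 − 4/27 = 77/27.
g(77/27) = 3824/19683, g'(77/27) = 5929/243, so y₂ = (77/27) − (3824/19683)/(5929/243) = 1365775/480249.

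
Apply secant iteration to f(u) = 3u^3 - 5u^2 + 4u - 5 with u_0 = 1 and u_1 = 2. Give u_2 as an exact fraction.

13/10

f(1) = -3, f(2) = 7. u_2 = 2 - 7·(2 - 1)/(7 - (-3)) = 13/10.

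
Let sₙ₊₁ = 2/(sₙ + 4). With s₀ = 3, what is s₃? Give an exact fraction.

s₁ = 2/(3 + 4) = 2/7.
s₂ = 2/(2/7 + 4) = 7/15.
s₃ = 2/(7/15 + 4) = 30/67.

30/67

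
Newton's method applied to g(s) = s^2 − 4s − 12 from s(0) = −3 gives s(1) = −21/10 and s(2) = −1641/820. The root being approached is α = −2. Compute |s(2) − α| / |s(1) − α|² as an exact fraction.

5/41

s(1) − α = −21/10 − (−2) = −21/10 + 2 = −1/10, so |s(1) − α| = 1/10.
s(2) − α = −1641/820 − (−2) = −1641/820 + 2 = −1/820, so |s(2) − α| = 1/820.
|s(1) − α|² = 1/100.
Ratio = (1/820) / (1/100) = 5/41.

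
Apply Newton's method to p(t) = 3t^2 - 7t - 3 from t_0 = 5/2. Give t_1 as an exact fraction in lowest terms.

87/32

p'(t) = 6t - 7.
p(5/2) = -7/4, p'(5/2) = 8, so t_1 = (5/2) - (-7/4)/8 = 87/32.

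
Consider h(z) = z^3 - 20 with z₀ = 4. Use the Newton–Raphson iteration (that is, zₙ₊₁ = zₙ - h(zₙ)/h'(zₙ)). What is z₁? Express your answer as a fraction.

37/12

h'(z) = 3z^2.
h(4) = 44, h'(4) = 48, so z₁ = 4 - 44/48 = 37/12.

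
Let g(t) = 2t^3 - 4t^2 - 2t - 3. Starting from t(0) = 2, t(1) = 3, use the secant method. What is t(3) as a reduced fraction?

g(2) = -7, g(3) = 9. t(2) = 3 - 9·(3 - 2)/(9 - (-7)) = 39/16.
g(3) = 9, g(39/16) = -5481/2048. t(3) = (39/16) - (-5481/2048)·((39/16) - 3)/((-5481/2048) - 9) = 6819/2657.

6819/2657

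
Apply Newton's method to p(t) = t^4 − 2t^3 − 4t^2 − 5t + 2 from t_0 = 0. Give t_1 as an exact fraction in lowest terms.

p'(t) = 4t^3 − 6t^2 − 8t − 5.
p(0) = 2, p'(0) = −5, so t_1 = 0 − 2/(−5) = 2/5.

2/5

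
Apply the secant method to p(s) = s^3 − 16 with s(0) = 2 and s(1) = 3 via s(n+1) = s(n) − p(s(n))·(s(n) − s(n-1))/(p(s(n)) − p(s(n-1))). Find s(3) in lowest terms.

p(2) = −8, p(3) = 11. s(2) = 3 − 11·(3 − 2)/(11 − (−8)) = 46/19.
p(3) = 11, p(46/19) = −12408/6859. s(3) = (46/19) − (−12408/6859)·((46/19) − 3)/((−12408/6859) − 11) = 19990/7987.

19990/7987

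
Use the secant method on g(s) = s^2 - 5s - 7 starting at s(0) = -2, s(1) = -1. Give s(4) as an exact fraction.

g(-2) = 7, g(-1) = -1. s(2) = (-1) - (-1)·((-1) - (-2))/((-1) - 7) = -9/8.
g(-1) = -1, g(-9/8) = -7/64. s(3) = (-9/8) - (-7/64)·((-9/8) - (-1))/((-7/64) - (-1)) = -65/57.
g(-9/8) = -7/64, g(-65/57) = 7/3249. s(4) = (-65/57) - (7/3249)·((-65/57) - (-9/8))/((7/3249) - (-7/64)) = -3777/3313.

-3777/3313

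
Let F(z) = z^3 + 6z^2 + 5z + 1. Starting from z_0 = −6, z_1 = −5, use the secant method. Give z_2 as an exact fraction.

−151/30

F(−6) = −29, F(−5) = 1. z_2 = (−5) − 1·((−5) − (−6))/(1 − (−29)) = −151/30.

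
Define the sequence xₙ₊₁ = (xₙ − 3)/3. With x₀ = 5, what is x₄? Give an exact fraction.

−115/81

x₁ = (5 − 3)/3 = 2/3.
x₂ = ((2/3) − 3)/3 = −7/9.
x₃ = ((−7/9) − 3)/3 = −34/27.
x₄ = ((−34/27) − 3)/3 = −115/81.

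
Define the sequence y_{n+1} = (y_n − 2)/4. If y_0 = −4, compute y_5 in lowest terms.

−343/512

y_1 = ((−4) − 2)/4 = −3/2.
y_2 = ((−3/2) − 2)/4 = −7/8.
y_3 = ((−7/8) − 2)/4 = −23/32.
y_4 = ((−23/32) − 2)/4 = −87/128.
y_5 = ((−87/128) − 2)/4 = −343/512.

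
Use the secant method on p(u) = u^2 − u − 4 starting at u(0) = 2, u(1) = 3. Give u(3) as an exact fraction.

p(2) = −2, p(3) = 2. u(2) = 3 − 2·(3 − 2)/(2 − (−2)) = 5/2.
p(3) = 2, p(5/2) = −1/4. u(3) = (5/2) − (−1/4)·((5/2) − 3)/((−1/4) − 2) = 23/9.

23/9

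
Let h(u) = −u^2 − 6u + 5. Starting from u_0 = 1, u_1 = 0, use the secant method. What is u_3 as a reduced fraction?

35/47

h(1) = −2, h(0) = 5. u_2 = 0 − 5·(0 − 1)/(5 − (−2)) = 5/7.
h(0) = 5, h(5/7) = 10/49. u_3 = (5/7) − (10/49)·((5/7) − 0)/((10/49) − 5) = 35/47.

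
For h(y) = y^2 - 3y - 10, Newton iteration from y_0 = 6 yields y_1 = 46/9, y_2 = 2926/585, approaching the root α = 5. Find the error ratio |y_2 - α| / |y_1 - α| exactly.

1/65

y_1 - α = 46/9 - 5 = 1/9, so |y_1 - α| = 1/9.
y_2 - α = 2926/585 - 5 = 1/585, so |y_2 - α| = 1/585.
Ratio = (1/585) / (1/9) = 1/65.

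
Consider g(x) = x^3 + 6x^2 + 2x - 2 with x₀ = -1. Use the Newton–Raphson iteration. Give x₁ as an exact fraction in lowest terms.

-6/7

g'(x) = 3x^2 + 12x + 2.
g(-1) = 1, g'(-1) = -7, so x₁ = (-1) - 1/(-7) = -6/7.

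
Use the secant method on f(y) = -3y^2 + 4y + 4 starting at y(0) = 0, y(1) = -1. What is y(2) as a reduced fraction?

-4/7

f(0) = 4, f(-1) = -3. y(2) = (-1) - (-3)·((-1) - 0)/((-3) - 4) = -4/7.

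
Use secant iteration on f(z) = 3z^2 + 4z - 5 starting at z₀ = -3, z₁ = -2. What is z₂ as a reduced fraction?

f(-3) = 10, f(-2) = -1. z₂ = (-2) - (-1)·((-2) - (-3))/((-1) - 10) = -23/11.

-23/11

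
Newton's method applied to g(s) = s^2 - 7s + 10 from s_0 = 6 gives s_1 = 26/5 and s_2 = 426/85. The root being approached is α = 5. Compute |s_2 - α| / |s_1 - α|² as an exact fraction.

5/17

s_1 - α = 26/5 - 5 = 1/5, so |s_1 - α| = 1/5.
s_2 - α = 426/85 - 5 = 1/85, so |s_2 - α| = 1/85.
|s_1 - α|² = 1/25.
Ratio = (1/85) / (1/25) = 5/17.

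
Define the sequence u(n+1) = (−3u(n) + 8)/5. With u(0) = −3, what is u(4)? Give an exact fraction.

u(1) = (−3·(−3) + 8)/5 = 17/5.
u(2) = (−3·(17/5) + 8)/5 = −11/25.
u(3) = (−3·(−11/25) + 8)/5 = 233/125.
u(4) = (−3·(233/125) + 8)/5 = 301/625.

301/625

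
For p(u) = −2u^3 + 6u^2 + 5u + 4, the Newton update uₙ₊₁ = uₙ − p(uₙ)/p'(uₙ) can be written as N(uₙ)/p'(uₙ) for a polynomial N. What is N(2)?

−12

p'(u) = −6u^2 + 12u + 5.
N(u) = u·p'(u) − p(u) = u·(−6u^2 + 12u + 5) − (−2u^3 + 6u^2 + 5u + 4) = −4u^3 + 6u^2 − 4.
N(2) = −12.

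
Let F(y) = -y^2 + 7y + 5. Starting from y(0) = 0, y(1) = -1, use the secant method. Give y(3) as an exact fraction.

F(0) = 5, F(-1) = -3. y(2) = (-1) - (-3)·((-1) - 0)/((-3) - 5) = -5/8.
F(-1) = -3, F(-5/8) = 15/64. y(3) = (-5/8) - (15/64)·((-5/8) - (-1))/((15/64) - (-3)) = -15/23.

-15/23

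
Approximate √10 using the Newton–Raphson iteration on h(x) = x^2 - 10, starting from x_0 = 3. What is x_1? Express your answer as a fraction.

19/6

h'(x) = 2x.
h(3) = -1, h'(3) = 6, so x_1 = 3 - (-1)/6 = 19/6.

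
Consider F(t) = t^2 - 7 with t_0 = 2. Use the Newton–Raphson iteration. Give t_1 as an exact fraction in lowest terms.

11/4

F'(t) = 2t.
F(2) = -3, F'(2) = 4, so t_1 = 2 - (-3)/4 = 11/4.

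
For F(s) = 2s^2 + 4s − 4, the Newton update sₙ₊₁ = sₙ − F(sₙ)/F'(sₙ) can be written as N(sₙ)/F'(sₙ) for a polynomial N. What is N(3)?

22

F'(s) = 4s + 4.
N(s) = s·F'(s) − F(s) = s·(4s + 4) − (2s^2 + 4s − 4) = 2s^2 + 4.
N(3) = 22.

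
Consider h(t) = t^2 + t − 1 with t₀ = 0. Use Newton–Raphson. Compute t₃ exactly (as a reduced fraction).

h'(t) = 2t + 1.
h(0) = −1, h'(0) = 1, so t₁ = 0 − (−1)/1 = 1.
h(1) = 1, h'(1) = 3, so t₂ = 1 − 1/3 = 2/3.
h(2/3) = 1/9, h'(2/3) = 7/3, so t₃ = (2/3) − (1/9)/(7/3) = 13/21.

13/21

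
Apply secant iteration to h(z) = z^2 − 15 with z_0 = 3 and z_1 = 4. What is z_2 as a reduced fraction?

27/7

h(3) = −6, h(4) = 1. z_2 = 4 − 1·(4 − 3)/(1 − (−6)) = 27/7.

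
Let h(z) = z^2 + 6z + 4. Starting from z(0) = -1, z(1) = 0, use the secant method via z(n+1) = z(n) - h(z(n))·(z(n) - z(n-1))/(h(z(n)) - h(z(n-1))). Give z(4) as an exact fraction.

-55/72

h(-1) = -1, h(0) = 4. z(2) = 0 - 4·(0 - (-1))/(4 - (-1)) = -4/5.
h(0) = 4, h(-4/5) = -4/25. z(3) = (-4/5) - (-4/25)·((-4/5) - 0)/((-4/25) - 4) = -10/13.
h(-4/5) = -4/25, h(-10/13) = -4/169. z(4) = (-10/13) - (-4/169)·((-10/13) - (-4/5))/((-4/169) - (-4/25)) = -55/72.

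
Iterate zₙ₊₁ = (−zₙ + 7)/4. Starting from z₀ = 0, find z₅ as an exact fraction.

z₁ = (−0 + 7)/4 = 7/4.
z₂ = (−(7/4) + 7)/4 = 21/16.
z₃ = (−(21/16) + 7)/4 = 91/64.
z₄ = (−(91/64) + 7)/4 = 357/256.
z₅ = (−(357/256) + 7)/4 = 1435/1024.

1435/1024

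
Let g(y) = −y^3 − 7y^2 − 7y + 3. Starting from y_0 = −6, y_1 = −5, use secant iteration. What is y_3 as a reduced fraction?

g(−6) = 9, g(−5) = −12. y_2 = (−5) − (−12)·((−5) − (−6))/((−12) − 9) = −39/7.
g(−5) = −12, g(−39/7) = −804/343. y_3 = (−39/7) − (−804/343)·((−39/7) − (−5))/((−804/343) − (−12)) = −394/69.

−394/69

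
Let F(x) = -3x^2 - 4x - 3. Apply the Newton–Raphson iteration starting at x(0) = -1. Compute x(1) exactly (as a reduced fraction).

F'(x) = -6x - 4.
F(-1) = -2, F'(-1) = 2, so x(1) = (-1) - (-2)/2 = 0.

0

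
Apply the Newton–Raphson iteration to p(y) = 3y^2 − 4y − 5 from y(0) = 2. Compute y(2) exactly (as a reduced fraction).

1187/560

p'(y) = 6y − 4.
p(2) = −1, p'(2) = 8, so y(1) = 2 − (−1)/8 = 17/8.
p(17/8) = 3/64, p'(17/8) = 35/4, so y(2) = (17/8) − (3/64)/(35/4) = 1187/560.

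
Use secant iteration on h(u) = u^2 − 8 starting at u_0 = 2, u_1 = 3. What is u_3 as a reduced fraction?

h(2) = −4, h(3) = 1. u_2 = 3 − 1·(3 − 2)/(1 − (−4)) = 14/5.
h(3) = 1, h(14/5) = −4/25. u_3 = (14/5) − (−4/25)·((14/5) − 3)/((−4/25) − 1) = 82/29.

82/29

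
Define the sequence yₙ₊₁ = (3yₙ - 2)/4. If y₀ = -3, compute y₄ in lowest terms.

-593/256

y₁ = (3·(-3) - 2)/4 = -11/4.
y₂ = (3·(-11/4) - 2)/4 = -41/16.
y₃ = (3·(-41/16) - 2)/4 = -155/64.
y₄ = (3·(-155/64) - 2)/4 = -593/256.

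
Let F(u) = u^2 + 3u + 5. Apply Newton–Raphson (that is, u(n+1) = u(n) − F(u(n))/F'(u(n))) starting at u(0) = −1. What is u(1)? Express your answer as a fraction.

F'(u) = 2u + 3.
F(−1) = 3, F'(−1) = 1, so u(1) = (−1) − 3/1 = −4.

−4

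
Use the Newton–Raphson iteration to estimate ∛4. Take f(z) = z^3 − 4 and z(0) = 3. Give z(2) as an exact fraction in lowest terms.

f'(z) = 3z^2.
f(3) = 23, f'(3) = 27, so z(1) = 3 − 23/27 = 58/27.
f(58/27) = 116380/19683, f'(58/27) = 3364/243, so z(2) = (58/27) − (116380/19683)/(3364/243) = 117239/68121.

117239/68121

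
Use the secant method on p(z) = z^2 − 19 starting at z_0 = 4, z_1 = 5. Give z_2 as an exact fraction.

13/3

p(4) = −3, p(5) = 6. z_2 = 5 − 6·(5 − 4)/(6 − (−3)) = 13/3.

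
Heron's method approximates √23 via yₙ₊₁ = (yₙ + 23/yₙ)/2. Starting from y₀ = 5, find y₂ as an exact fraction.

1151/240

y₁ = (5 + 23/5)/2 = 24/5.
y₂ = (24/5 + 23/(24/5))/2 = 1151/240.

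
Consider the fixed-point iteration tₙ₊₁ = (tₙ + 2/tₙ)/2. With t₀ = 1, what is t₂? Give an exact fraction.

t₁ = (1 + 2/1)/2 = 3/2.
t₂ = (3/2 + 2/(3/2))/2 = 17/12.

17/12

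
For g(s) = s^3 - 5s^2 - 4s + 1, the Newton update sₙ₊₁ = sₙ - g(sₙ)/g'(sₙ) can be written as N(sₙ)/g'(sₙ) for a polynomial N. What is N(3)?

8

g'(s) = 3s^2 - 10s - 4.
N(s) = s·g'(s) - g(s) = s·(3s^2 - 10s - 4) - (s^3 - 5s^2 - 4s + 1) = 2s^3 - 5s^2 - 1.
N(3) = 8.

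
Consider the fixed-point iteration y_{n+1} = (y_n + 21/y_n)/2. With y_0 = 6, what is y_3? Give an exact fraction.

970993/211888

y_1 = (6 + 21/6)/2 = 19/4.
y_2 = (19/4 + 21/(19/4))/2 = 697/152.
y_3 = (697/152 + 21/(697/152))/2 = 970993/211888.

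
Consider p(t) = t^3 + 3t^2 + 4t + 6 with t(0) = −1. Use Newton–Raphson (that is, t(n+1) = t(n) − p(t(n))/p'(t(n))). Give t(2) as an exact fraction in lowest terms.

−181/49

p'(t) = 3t^2 + 6t + 4.
p(−1) = 4, p'(−1) = 1, so t(1) = (−1) − 4/1 = −5.
p(−5) = −64, p'(−5) = 49, so t(2) = (−5) − (−64)/49 = −181/49.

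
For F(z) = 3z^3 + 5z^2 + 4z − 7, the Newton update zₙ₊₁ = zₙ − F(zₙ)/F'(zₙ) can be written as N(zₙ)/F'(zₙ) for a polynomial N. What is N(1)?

F'(z) = 9z^2 + 10z + 4.
N(z) = z·F'(z) − F(z) = z·(9z^2 + 10z + 4) − (3z^3 + 5z^2 + 4z − 7) = 6z^3 + 5z^2 + 7.
N(1) = 18.

18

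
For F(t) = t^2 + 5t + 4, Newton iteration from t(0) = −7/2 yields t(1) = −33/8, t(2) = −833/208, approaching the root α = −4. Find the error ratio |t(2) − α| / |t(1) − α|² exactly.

t(1) − α = −33/8 − (−4) = −33/8 + 4 = −1/8, so |t(1) − α| = 1/8.
t(2) − α = −833/208 − (−4) = −833/208 + 4 = −1/208, so |t(2) − α| = 1/208.
|t(1) − α|² = 1/64.
Ratio = (1/208) / (1/64) = 4/13.

4/13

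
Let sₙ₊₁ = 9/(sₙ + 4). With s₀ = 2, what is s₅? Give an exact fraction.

3123/1946

s₁ = 9/(2 + 4) = 3/2.
s₂ = 9/(3/2 + 4) = 18/11.
s₃ = 9/(18/11 + 4) = 99/62.
s₄ = 9/(99/62 + 4) = 558/347.
s₅ = 9/(558/347 + 4) = 3123/1946.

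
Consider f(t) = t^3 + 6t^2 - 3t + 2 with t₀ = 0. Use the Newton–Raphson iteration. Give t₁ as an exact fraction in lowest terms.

2/3

f'(t) = 3t^2 + 12t - 3.
f(0) = 2, f'(0) = -3, so t₁ = 0 - 2/(-3) = 2/3.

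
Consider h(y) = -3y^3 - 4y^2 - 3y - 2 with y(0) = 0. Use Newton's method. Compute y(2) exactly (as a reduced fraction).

h'(y) = -9y^2 - 8y - 3.
h(0) = -2, h'(0) = -3, so y(1) = 0 - (-2)/(-3) = -2/3.
h(-2/3) = -8/9, h'(-2/3) = -5/3, so y(2) = (-2/3) - (-8/9)/(-5/3) = -6/5.

-6/5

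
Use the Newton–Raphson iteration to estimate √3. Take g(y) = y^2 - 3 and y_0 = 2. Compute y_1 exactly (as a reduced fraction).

7/4

g'(y) = 2y.
g(2) = 1, g'(2) = 4, so y_1 = 2 - 1/4 = 7/4.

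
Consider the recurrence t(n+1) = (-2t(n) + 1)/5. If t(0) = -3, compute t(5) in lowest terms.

t(1) = (-2·(-3) + 1)/5 = 7/5.
t(2) = (-2·(7/5) + 1)/5 = -9/25.
t(3) = (-2·(-9/25) + 1)/5 = 43/125.
t(4) = (-2·(43/125) + 1)/5 = 39/625.
t(5) = (-2·(39/625) + 1)/5 = 547/3125.

547/3125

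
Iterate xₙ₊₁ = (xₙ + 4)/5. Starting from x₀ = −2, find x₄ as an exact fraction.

622/625

x₁ = ((−2) + 4)/5 = 2/5.
x₂ = ((2/5) + 4)/5 = 22/25.
x₃ = ((22/25) + 4)/5 = 122/125.
x₄ = ((122/125) + 4)/5 = 622/625.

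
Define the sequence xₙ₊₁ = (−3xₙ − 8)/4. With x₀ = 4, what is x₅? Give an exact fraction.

−605/256

x₁ = (−3·4 − 8)/4 = −5.
x₂ = (−3·(−5) − 8)/4 = 7/4.
x₃ = (−3·(7/4) − 8)/4 = −53/16.
x₄ = (−3·(−53/16) − 8)/4 = 31/64.
x₅ = (−3·(31/64) − 8)/4 = −605/256.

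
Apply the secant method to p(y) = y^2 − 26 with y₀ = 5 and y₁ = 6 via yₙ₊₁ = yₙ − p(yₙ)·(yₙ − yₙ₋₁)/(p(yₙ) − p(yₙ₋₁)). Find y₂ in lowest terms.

56/11

p(5) = −1, p(6) = 10. y₂ = 6 − 10·(6 − 5)/(10 − (−1)) = 56/11.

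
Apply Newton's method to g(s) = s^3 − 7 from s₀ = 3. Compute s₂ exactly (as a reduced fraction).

g'(s) = 3s^2.
g(3) = 20, g'(3) = 27, so s₁ = 3 − 20/27 = 61/27.
g(61/27) = 89200/19683, g'(61/27) = 3721/243, so s₂ = (61/27) − (89200/19683)/(3721/243) = 591743/301401.

591743/301401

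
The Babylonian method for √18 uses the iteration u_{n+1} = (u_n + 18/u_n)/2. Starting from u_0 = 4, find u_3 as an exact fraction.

665857/156944

u_1 = (4 + 18/4)/2 = 17/4.
u_2 = (17/4 + 18/(17/4))/2 = 577/136.
u_3 = (577/136 + 18/(577/136))/2 = 665857/156944.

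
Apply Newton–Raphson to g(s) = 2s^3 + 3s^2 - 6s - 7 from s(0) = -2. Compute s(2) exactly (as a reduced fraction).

g'(s) = 6s^2 + 6s - 6.
g(-2) = 1, g'(-2) = 6, so s(1) = (-2) - 1/6 = -13/6.
g(-13/6) = -7/27, g'(-13/6) = 55/6, so s(2) = (-13/6) - (-7/27)/(55/6) = -2117/990.

-2117/990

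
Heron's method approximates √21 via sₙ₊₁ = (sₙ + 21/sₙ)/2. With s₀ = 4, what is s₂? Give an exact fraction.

2713/592

s₁ = (4 + 21/4)/2 = 37/8.
s₂ = (37/8 + 21/(37/8))/2 = 2713/592.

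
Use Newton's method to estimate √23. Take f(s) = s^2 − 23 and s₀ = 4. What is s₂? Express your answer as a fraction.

2993/624

f'(s) = 2s.
f(4) = −7, f'(4) = 8, so s₁ = 4 − (−7)/8 = 39/8.
f(39/8) = 49/64, f'(39/8) = 39/4, so s₂ = (39/8) − (49/64)/(39/4) = 2993/624.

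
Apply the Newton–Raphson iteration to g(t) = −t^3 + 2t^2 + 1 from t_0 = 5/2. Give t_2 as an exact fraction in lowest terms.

592083/268205

g'(t) = −3t^2 + 4t.
g(5/2) = −17/8, g'(5/2) = −35/4, so t_1 = (5/2) − (−17/8)/(−35/4) = 79/35.
g(79/35) = −13294/42875, g'(79/35) = −7663/1225, so t_2 = (79/35) − (−13294/42875)/(−7663/1225) = 592083/268205.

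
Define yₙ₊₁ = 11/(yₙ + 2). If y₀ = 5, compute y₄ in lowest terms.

1397/529

y₁ = 11/(5 + 2) = 11/7.
y₂ = 11/(11/7 + 2) = 77/25.
y₃ = 11/(77/25 + 2) = 275/127.
y₄ = 11/(275/127 + 2) = 1397/529.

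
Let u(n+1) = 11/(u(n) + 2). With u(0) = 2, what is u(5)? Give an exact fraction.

u(1) = 11/(2 + 2) = 11/4.
u(2) = 11/(11/4 + 2) = 44/19.
u(3) = 11/(44/19 + 2) = 209/82.
u(4) = 11/(209/82 + 2) = 902/373.
u(5) = 11/(902/373 + 2) = 4103/1648.

4103/1648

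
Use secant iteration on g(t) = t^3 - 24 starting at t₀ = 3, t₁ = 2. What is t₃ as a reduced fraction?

4650/1603

g(3) = 3, g(2) = -16. t₂ = 2 - (-16)·(2 - 3)/((-16) - 3) = 54/19.
g(2) = -16, g(54/19) = -7152/6859. t₃ = (54/19) - (-7152/6859)·((54/19) - 2)/((-7152/6859) - (-16)) = 4650/1603.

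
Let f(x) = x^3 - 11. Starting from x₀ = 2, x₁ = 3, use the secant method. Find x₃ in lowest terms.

16025/7267

f(2) = -3, f(3) = 16. x₂ = 3 - 16·(3 - 2)/(16 - (-3)) = 41/19.
f(3) = 16, f(41/19) = -6528/6859. x₃ = (41/19) - (-6528/6859)·((41/19) - 3)/((-6528/6859) - 16) = 16025/7267.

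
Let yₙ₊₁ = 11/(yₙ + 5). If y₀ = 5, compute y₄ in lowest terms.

y₁ = 11/(5 + 5) = 11/10.
y₂ = 11/(11/10 + 5) = 110/61.
y₃ = 11/(110/61 + 5) = 671/415.
y₄ = 11/(671/415 + 5) = 4565/2746.

4565/2746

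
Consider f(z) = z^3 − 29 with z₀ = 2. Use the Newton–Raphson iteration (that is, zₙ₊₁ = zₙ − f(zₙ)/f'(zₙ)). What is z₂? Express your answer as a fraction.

4303/1350

f'(z) = 3z^2.
f(2) = −21, f'(2) = 12, so z₁ = 2 − (−21)/12 = 15/4.
f(15/4) = 1519/64, f'(15/4) = 675/16, so z₂ = (15/4) − (1519/64)/(675/16) = 4303/1350.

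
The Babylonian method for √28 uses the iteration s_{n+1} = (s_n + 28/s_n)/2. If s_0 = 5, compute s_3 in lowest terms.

62921681/11891080

s_1 = (5 + 28/5)/2 = 53/10.
s_2 = (53/10 + 28/(53/10))/2 = 5609/1060.
s_3 = (5609/1060 + 28/(5609/1060))/2 = 62921681/11891080.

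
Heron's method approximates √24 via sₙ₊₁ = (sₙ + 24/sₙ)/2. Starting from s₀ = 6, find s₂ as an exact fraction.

s₁ = (6 + 24/6)/2 = 5.
s₂ = (5 + 24/5)/2 = 49/10.

49/10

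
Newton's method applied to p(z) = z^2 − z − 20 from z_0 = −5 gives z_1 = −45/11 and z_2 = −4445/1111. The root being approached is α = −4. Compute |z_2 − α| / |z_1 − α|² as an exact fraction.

11/101

z_1 − α = −45/11 − (−4) = −45/11 + 4 = −1/11, so |z_1 − α| = 1/11.
z_2 − α = −4445/1111 − (−4) = −4445/1111 + 4 = −1/1111, so |z_2 − α| = 1/1111.
|z_1 − α|² = 1/121.
Ratio = (1/1111) / (1/121) = 11/101.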